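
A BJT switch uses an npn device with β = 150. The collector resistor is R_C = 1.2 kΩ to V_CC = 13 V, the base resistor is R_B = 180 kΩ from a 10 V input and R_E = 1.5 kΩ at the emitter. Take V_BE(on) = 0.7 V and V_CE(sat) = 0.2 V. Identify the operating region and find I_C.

Assume active. Base-emitter loop: I_B = (V_BB − V_BE)/(R_B + (β+1)R_E) = (10 − 0.7)/(180 + 151×1.5) = 0.0229 mA.
I_C = β·I_B = 150×0.0229 = 3.43 mA.
V_CE = V_CC − I_C·R_C − I_E·R_E = 13 − 3.43×1.2 − 3.45×1.5 = 3.7 V > V_CE(sat), so the active-region assumption holds.

active; I_C ≈ 3.4 mA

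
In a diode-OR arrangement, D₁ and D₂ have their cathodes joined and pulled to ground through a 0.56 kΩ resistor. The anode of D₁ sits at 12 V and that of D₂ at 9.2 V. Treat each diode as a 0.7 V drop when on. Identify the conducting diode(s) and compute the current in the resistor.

Only D₁ conducts; I_R ≈ 20 mA

Assume both conduct. Then node N would need to be at both 12−0.7 = 11.3 V and 9.2−0.7 = 8.5 V, which is impossible.
Assume only D₁ conducts: V_N = 12 − 0.7 = 11.3 V, so I_R = 11.3/0.56 = 20.2 mA.
Check D₂: its anode-to-cathode voltage is 9.2 − 11.3 = -2.1 V < 0.7 V, so it is off. The assumption is consistent.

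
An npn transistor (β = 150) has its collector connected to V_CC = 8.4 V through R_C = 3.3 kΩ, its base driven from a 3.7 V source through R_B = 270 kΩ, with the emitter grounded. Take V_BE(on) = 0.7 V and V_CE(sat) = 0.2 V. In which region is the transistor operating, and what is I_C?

Assume active. Base-emitter loop: I_B = (V_BB − V_BE)/R_B = (3.7 − 0.7)/270 = 0.0111 mA.
I_C = β·I_B = 150×0.0111 = 1.67 mA.
V_CE = V_CC − I_C·R_C = 8.4 − 1.67×3.3 = 2.9 V > V_CE(sat), so the active-region assumption holds.

active; I_C ≈ 1.7 mA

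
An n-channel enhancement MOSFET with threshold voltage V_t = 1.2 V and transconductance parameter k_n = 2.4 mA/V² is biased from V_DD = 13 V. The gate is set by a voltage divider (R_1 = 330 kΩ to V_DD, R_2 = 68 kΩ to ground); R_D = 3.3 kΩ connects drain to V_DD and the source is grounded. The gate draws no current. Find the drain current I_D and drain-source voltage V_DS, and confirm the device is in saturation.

V_G = V_DD·R_2/(R_1+R_2) = 13×68/398 = 2.22 V. With the source grounded, V_GS = V_G = 2.22 V.
Assume saturation: I_D = (k_n/2)(V_GS − V_t)² = (2.4/2)×(2.22 − 1.2)² = 1.2×1.02² = 1.25 mA.
V_DS = V_DD − I_D·R_D = 13 − 1.25×3.3 = 8.87 V.
Saturation requires V_DS ≥ V_GS − V_t = 1.02 V; 8.87 ≥ 1.02 ✓.

I_D ≈ 1.3 mA, V_DS ≈ 8.9 V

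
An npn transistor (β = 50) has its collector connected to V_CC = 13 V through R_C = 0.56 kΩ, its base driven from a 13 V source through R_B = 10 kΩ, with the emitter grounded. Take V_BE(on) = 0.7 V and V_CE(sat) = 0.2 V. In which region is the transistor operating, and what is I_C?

Assume active: I_B = (13 − 0.7)/10 = 1.23 mA, giving I_C = β·I_B = 61.5 mA.
But then V_CE = 13 − 61.5×0.56 = -21.4 V < V_CE(sat) = 0.2 V — impossible in the active region.
So the transistor is saturated. With V_CE = 0.2 V, I_C = (V_CC − 0.2)/R_C = 12.8/0.56 = 22.9 mA.
Check: β·I_B = 61.5 mA > I_C = 22.9 mA, confirming saturation.

saturation; I_C ≈ 23 mA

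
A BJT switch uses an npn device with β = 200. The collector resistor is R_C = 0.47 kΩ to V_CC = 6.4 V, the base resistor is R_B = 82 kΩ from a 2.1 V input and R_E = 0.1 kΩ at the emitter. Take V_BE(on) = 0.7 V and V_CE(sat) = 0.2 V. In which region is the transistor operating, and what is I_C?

Assume active. Base-emitter loop: I_B = (V_BB − V_BE)/(R_B + (β+1)R_E) = (2.1 − 0.7)/(82 + 201×0.1) = 0.0137 mA.
I_C = β·I_B = 200×0.0137 = 2.74 mA.
V_CE = V_CC − I_C·R_C − I_E·R_E = 6.4 − 2.74×0.47 − 2.76×0.1 = 4.84 V > V_CE(sat), so the active-region assumption holds.

active; I_C ≈ 2.7 mA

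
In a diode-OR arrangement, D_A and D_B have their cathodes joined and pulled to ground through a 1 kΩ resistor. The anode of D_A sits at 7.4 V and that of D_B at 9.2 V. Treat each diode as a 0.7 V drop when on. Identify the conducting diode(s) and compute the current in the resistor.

Only D_B conducts; I_R ≈ 8.5 mA

Assume both conduct. Then node N would need to be at both 7.4−0.7 = 6.7 V and 9.2−0.7 = 8.5 V, which is impossible.
Assume only D_B conducts: V_N = 9.2 − 0.7 = 8.5 V, so I_R = 8.5/1 = 8.5 mA.
Check D_A: its anode-to-cathode voltage is 7.4 − 8.5 = -1.1 V < 0.7 V, so it is off. The assumption is consistent.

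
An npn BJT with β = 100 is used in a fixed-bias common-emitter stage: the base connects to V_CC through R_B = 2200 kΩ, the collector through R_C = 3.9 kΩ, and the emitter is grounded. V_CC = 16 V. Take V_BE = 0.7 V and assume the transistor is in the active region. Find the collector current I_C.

I_C ≈ 0.7 mA

Base loop: V_CC = I_B·R_B + V_BE, so I_B = (16 − 0.7)/2200 kΩ = 0.00695 mA.
In the active region I_C = β·I_B = 100 × 0.00695 = 0.695 mA.
Collector loop: V_CE = V_CC − I_C·R_C = 16 − 0.695×3.9 = 13.3 V.
Since V_CE = 13.3 V > V_CE(sat) ≈ 0.2 V, the transistor is in the active region as assumed.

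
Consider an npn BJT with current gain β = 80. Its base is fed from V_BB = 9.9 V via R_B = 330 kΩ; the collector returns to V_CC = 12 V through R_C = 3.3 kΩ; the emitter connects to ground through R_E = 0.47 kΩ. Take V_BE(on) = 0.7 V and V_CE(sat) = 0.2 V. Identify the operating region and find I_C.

active; I_C ≈ 2 mA

Assume active. Base-emitter loop: I_B = (V_BB − V_BE)/(R_B + (β+1)R_E) = (9.9 − 0.7)/(330 + 81×0.47) = 0.025 mA.
I_C = β·I_B = 80×0.025 = 2 mA.
V_CE = V_CC − I_C·R_C − I_E·R_E = 12 − 2×3.3 − 2.02×0.47 = 4.45 V > V_CE(sat), so the active-region assumption holds.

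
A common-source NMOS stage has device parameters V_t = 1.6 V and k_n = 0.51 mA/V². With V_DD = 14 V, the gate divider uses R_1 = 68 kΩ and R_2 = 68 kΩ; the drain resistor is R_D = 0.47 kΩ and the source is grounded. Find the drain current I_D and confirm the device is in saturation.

I_D ≈ 7.4 mA

V_G = V_DD·R_2/(R_1+R_2) = 14×68/136 = 7 V. With the source grounded, V_GS = V_G = 7 V.
Assume saturation: I_D = (k_n/2)(V_GS − V_t)² = (0.51/2)×(7 − 1.6)² = 0.255×5.4² = 7.44 mA.
V_DS = V_DD − I_D·R_D = 14 − 7.44×0.47 = 10.5 V.
Saturation requires V_DS ≥ V_GS − V_t = 5.4 V; 10.5 ≥ 5.4 ✓.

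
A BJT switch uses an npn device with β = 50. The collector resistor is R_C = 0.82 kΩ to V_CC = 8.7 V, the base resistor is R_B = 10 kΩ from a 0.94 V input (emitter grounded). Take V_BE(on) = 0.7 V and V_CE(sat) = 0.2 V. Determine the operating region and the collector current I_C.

active; I_C ≈ 1.2 mA

Assume active. Base-emitter loop: I_B = (V_BB − V_BE)/R_B = (0.94 − 0.7)/10 = 0.024 mA.
I_C = β·I_B = 50×0.024 = 1.2 mA.
V_CE = V_CC − I_C·R_C = 8.7 − 1.2×0.82 = 7.72 V > V_CE(sat), so the active-region assumption holds.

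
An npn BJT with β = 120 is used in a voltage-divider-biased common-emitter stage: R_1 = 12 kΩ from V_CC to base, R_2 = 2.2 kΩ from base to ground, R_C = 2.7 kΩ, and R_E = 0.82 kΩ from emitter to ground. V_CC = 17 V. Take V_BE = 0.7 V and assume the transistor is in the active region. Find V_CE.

Thevenize the base divider: V_Th = V_CC·R_2/(R_1+R_2) = 17×2.2/14.2 = 2.63 V, R_Th = R_1‖R_2 = 1.86 kΩ.
Base-emitter loop: V_Th = I_B·R_Th + V_BE + (β+1)I_B·R_E, so I_B = (2.63 − 0.7) / (1.86 + 121×0.82) = 0.0191 mA.
I_C = β·I_B = 120×0.0191 = 2.3 mA, and I_E = (β+1)I_B = 2.31 mA.
V_CE = V_CC − I_C·R_C − I_E·R_E = 17 − 2.3×2.7 − 2.31×0.82 = 8.9 V.
V_CE = 8.9 V > 0.2 V confirms active-region operation.

V_CE ≈ 8.9 V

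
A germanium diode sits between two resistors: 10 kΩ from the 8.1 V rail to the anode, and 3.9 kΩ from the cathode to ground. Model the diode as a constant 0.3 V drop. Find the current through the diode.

I ≈ 0.56 mA

The two resistors are in series with the diode, so KVL gives 8.1 = I·10 + 0.3 + I·3.9.
I = (8.1 − 0.3) / (10 + 3.9) kΩ = 7.8 / 13.9 = 0.561 mA.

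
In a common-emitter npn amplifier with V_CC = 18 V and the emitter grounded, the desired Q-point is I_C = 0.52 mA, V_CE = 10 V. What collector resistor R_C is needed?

Collector loop: V_CC = I_C·R_C + V_CE.
R_C = (V_CC − V_CE)/I_C = (18 − 10)/0.52 = 15.4 kΩ.

R_C ≈ 15 kΩ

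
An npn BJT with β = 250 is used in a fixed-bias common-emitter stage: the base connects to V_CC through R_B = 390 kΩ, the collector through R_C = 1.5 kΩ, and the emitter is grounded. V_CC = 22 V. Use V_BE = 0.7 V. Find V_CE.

V_CE ≈ 1.5 V

Base loop: V_CC = I_B·R_B + V_BE, so I_B = (22 − 0.7)/390 kΩ = 0.0546 mA.
In the active region I_C = β·I_B = 250 × 0.0546 = 13.7 mA.
Collector loop: V_CE = V_CC − I_C·R_C = 22 − 13.7×1.5 = 1.52 V.
Since V_CE = 1.52 V > V_CE(sat) ≈ 0.2 V, the transistor is in the active region as assumed.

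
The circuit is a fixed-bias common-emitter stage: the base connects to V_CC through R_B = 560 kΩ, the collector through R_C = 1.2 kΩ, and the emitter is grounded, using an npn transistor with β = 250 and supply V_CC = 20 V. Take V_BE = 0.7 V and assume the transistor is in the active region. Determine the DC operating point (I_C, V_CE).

Base loop: V_CC = I_B·R_B + V_BE, so I_B = (20 − 0.7)/560 kΩ = 0.0345 mA.
In the active region I_C = β·I_B = 250 × 0.0345 = 8.62 mA.
Collector loop: V_CE = V_CC − I_C·R_C = 20 − 8.62×1.2 = 9.66 V.
Since V_CE = 9.66 V > V_CE(sat) ≈ 0.2 V, the transistor is in the active region as assumed.

I_C ≈ 8.6 mA, V_CE ≈ 9.7 V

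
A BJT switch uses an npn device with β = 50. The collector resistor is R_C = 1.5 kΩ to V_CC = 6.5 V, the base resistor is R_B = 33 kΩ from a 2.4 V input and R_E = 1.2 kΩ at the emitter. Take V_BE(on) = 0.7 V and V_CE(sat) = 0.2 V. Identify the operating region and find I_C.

Assume active. Base-emitter loop: I_B = (V_BB − V_BE)/(R_B + (β+1)R_E) = (2.4 − 0.7)/(33 + 51×1.2) = 0.018 mA.
I_C = β·I_B = 50×0.018 = 0.902 mA.
V_CE = V_CC − I_C·R_C − I_E·R_E = 6.5 − 0.902×1.5 − 0.92×1.2 = 4.04 V > V_CE(sat), so the active-region assumption holds.

active; I_C ≈ 0.9 mA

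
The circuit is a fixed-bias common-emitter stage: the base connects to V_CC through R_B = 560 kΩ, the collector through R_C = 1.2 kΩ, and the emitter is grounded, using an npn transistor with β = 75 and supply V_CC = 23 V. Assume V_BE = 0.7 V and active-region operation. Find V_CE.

Base loop: V_CC = I_B·R_B + V_BE, so I_B = (23 − 0.7)/560 kΩ = 0.0398 mA.
In the active region I_C = β·I_B = 75 × 0.0398 = 2.99 mA.
Collector loop: V_CE = V_CC − I_C·R_C = 23 − 2.99×1.2 = 19.4 V.
Since V_CE = 19.4 V > V_CE(sat) ≈ 0.2 V, the transistor is in the active region as assumed.

V_CE ≈ 19 V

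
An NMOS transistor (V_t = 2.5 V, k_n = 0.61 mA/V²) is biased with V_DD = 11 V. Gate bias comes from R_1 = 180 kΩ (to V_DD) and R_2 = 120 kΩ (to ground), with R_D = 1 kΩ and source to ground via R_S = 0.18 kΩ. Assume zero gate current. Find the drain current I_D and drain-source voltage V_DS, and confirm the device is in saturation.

V_G = V_DD·R_2/(R_1+R_2) = 11×120/300 = 4.4 V.
Assume saturation: I_D = (k_n/2)(V_GS − V_t)² with V_GS = V_G − I_D·R_S = 4.4 − 0.18·I_D.
Substituting gives 0.00988·I_D² − 1.21·I_D + 1.1 = 0, with roots I_D = 0.918 or 121 mA.
The root I_D = 121 mA gives V_GS = -17.4 V ≤ V_t, so take I_D = 0.918 mA.
Then V_GS = 4.23 V and V_DS = V_DD − I_D(R_D+R_S) = 11 − 0.918×1.18 = 9.92 V.
Saturation requires V_DS ≥ V_GS − V_t = 1.73 V; 9.92 ≥ 1.73 ✓.

I_D ≈ 0.92 mA, V_DS ≈ 9.9 V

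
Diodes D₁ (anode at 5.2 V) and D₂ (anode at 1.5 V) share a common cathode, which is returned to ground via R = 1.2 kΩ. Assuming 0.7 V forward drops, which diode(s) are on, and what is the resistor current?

Only D₁ conducts; I_R ≈ 3.8 mA

Assume both conduct. Then node N would need to be at both 5.2−0.7 = 4.5 V and 1.5−0.7 = 0.8 V, which is impossible.
Assume only D₁ conducts: V_N = 5.2 − 0.7 = 4.5 V, so I_R = 4.5/1.2 = 3.75 mA.
Check D₂: its anode-to-cathode voltage is 1.5 − 4.5 = -3 V < 0.7 V, so it is off. The assumption is consistent.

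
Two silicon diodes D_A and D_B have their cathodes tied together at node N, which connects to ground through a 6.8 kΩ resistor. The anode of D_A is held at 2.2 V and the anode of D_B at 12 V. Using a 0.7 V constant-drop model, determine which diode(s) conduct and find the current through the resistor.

Only D_B conducts; I_R ≈ 1.7 mA

Assume both conduct. Then node N would need to be at both 2.2−0.7 = 1.5 V and 12−0.7 = 11.3 V, which is impossible.
Assume only D_B conducts: V_N = 12 − 0.7 = 11.3 V, so I_R = 11.3/6.8 = 1.66 mA.
Check D_A: its anode-to-cathode voltage is 2.2 − 11.3 = -9.1 V < 0.7 V, so it is off. The assumption is consistent.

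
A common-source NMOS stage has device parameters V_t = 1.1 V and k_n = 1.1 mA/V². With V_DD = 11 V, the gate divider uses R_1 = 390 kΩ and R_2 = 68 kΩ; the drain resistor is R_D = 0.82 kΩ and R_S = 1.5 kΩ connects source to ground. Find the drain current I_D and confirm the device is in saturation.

V_G = V_DD·R_2/(R_1+R_2) = 11×68/458 = 1.63 V.
Assume saturation: I_D = (k_n/2)(V_GS − V_t)² with V_GS = V_G − I_D·R_S = 1.63 − 1.5·I_D.
Substituting gives 1.24·I_D² − 1.88·I_D + 0.156 = 0, with roots I_D = 0.0883 or 1.43 mA.
The root I_D = 1.43 mA gives V_GS = -0.513 V ≤ V_t, so take I_D = 0.0883 mA.
Then V_GS = 1.5 V and V_DS = V_DD − I_D(R_D+R_S) = 11 − 0.0883×2.32 = 10.8 V.
Saturation requires V_DS ≥ V_GS − V_t = 0.401 V; 10.8 ≥ 0.401 ✓.

I_D ≈ 0.088 mA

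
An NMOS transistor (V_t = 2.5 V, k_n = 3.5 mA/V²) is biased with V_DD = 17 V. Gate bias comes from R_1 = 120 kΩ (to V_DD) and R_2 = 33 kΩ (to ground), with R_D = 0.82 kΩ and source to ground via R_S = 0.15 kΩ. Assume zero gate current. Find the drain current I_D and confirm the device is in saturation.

I_D ≈ 1.5 mA

V_G = V_DD·R_2/(R_1+R_2) = 17×33/153 = 3.67 V.
Assume saturation: I_D = (k_n/2)(V_GS − V_t)² with V_GS = V_G − I_D·R_S = 3.67 − 0.15·I_D.
Substituting gives 0.0394·I_D² − 1.61·I_D + 2.38 = 0, with roots I_D = 1.53 or 39.4 mA.
The root I_D = 39.4 mA gives V_GS = -2.25 V ≤ V_t, so take I_D = 1.53 mA.
Then V_GS = 3.44 V and V_DS = V_DD − I_D(R_D+R_S) = 17 − 1.53×0.97 = 15.5 V.
Saturation requires V_DS ≥ V_GS − V_t = 0.936 V; 15.5 ≥ 0.936 ✓.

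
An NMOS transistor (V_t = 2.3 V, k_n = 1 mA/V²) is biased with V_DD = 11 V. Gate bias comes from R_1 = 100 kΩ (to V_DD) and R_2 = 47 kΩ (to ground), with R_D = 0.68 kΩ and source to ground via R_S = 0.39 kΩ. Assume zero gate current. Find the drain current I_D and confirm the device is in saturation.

I_D ≈ 0.52 mA

V_G = V_DD·R_2/(R_1+R_2) = 11×47/147 = 3.52 V.
Assume saturation: I_D = (k_n/2)(V_GS − V_t)² with V_GS = V_G − I_D·R_S = 3.52 − 0.39·I_D.
Substituting gives 0.0761·I_D² − 1.47·I_D + 0.741 = 0, with roots I_D = 0.516 or 18.9 mA.
The root I_D = 18.9 mA gives V_GS = -3.84 V ≤ V_t, so take I_D = 0.516 mA.
Then V_GS = 3.32 V and V_DS = V_DD − I_D(R_D+R_S) = 11 − 0.516×1.07 = 10.4 V.
Saturation requires V_DS ≥ V_GS − V_t = 1.02 V; 10.4 ≥ 1.02 ✓.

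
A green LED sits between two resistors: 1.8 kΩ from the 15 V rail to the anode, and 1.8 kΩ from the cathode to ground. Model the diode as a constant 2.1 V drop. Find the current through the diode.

I ≈ 3.6 mA

The two resistors are in series with the diode, so KVL gives 15 = I·1.8 + 2.1 + I·1.8.
I = (15 − 2.1) / (1.8 + 1.8) kΩ = 12.9 / 3.6 = 3.58 mA.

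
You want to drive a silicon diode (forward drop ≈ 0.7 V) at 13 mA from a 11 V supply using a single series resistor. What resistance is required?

R ≈ 0.79 kΩ

The resistor drops V_S − V_D = 11 − 0.7 = 10.3 V at 13 mA.
R = 10.3 V / 13 mA = 0.792 kΩ.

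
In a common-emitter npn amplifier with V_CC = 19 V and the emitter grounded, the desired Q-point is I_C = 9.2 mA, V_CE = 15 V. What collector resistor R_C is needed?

Collector loop: V_CC = I_C·R_C + V_CE.
R_C = (V_CC − V_CE)/I_C = (19 − 15)/9.2 = 0.435 kΩ.

R_C ≈ 0.43 kΩ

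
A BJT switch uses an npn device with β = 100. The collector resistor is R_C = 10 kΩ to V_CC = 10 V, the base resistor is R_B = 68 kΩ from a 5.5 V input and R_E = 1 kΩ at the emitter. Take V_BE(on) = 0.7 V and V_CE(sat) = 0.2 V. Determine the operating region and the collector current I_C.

Assume active: I_B = (5.5 − 0.7)/(68 + 101×1) = 0.0284 mA, I_C = β·I_B = 2.84 mA.
Then V_CE = 10 − 2.84×10 − 2.87×1 = -21.3 V < 0.2 V — the active assumption fails.
Re-solve with V_CE = 0.2 V. KCL at the emitter: V_E/R_E = (V_BB−0.7−V_E)/R_B + (V_CC−0.2−V_E)/R_C, giving V_E = 0.942 V.
I_C = (V_CC − 0.2 − V_E)/R_C = (9.8 − 0.942)/10 = 0.886 mA.
Check: I_B = (4.8 − 0.942)/68 = 0.0567 mA, and β·I_B = 5.67 mA > I_C, confirming saturation.

saturation; I_C ≈ 0.89 mA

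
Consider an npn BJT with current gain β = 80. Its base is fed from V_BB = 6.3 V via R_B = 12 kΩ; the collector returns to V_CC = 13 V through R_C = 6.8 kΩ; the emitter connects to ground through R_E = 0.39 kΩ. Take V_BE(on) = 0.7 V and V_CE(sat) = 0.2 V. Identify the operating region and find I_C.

Assume active: I_B = (6.3 − 0.7)/(12 + 81×0.39) = 0.128 mA, I_C = β·I_B = 10.3 mA.
Then V_CE = 13 − 10.3×6.8 − 10.4×0.39 = -60.9 V < 0.2 V — the active assumption fails.
Re-solve with V_CE = 0.2 V. KCL at the emitter: V_E/R_E = (V_BB−0.7−V_E)/R_B + (V_CC−0.2−V_E)/R_C, giving V_E = 0.841 V.
I_C = (V_CC − 0.2 − V_E)/R_C = (12.8 − 0.841)/6.8 = 1.76 mA.
Check: I_B = (5.6 − 0.841)/12 = 0.397 mA, and β·I_B = 31.7 mA > I_C, confirming saturation.

saturation; I_C ≈ 1.8 mA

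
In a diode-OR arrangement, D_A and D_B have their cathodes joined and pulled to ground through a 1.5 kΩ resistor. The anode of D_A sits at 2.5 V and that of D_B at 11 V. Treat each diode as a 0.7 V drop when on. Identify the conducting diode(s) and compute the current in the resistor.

Assume both conduct. Then node N would need to be at both 2.5−0.7 = 1.8 V and 11−0.7 = 10.3 V, which is impossible.
Assume only D_B conducts: V_N = 11 − 0.7 = 10.3 V, so I_R = 10.3/1.5 = 6.87 mA.
Check D_A: its anode-to-cathode voltage is 2.5 − 10.3 = -7.8 V < 0.7 V, so it is off. The assumption is consistent.

Only D_B conducts; I_R ≈ 6.9 mA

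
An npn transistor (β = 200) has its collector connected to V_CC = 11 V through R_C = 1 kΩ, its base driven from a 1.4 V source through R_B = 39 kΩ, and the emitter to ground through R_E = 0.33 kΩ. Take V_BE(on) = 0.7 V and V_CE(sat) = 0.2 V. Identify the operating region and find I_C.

Assume active. Base-emitter loop: I_B = (V_BB − V_BE)/(R_B + (β+1)R_E) = (1.4 − 0.7)/(39 + 201×0.33) = 0.00665 mA.
I_C = β·I_B = 200×0.00665 = 1.33 mA.
V_CE = V_CC − I_C·R_C − I_E·R_E = 11 − 1.33×1 − 1.34×0.33 = 9.23 V > V_CE(sat), so the active-region assumption holds.

active; I_C ≈ 1.3 mA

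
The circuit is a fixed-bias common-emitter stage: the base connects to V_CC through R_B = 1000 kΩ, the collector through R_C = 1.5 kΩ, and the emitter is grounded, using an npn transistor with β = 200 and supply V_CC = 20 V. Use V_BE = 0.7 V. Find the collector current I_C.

Base loop: V_CC = I_B·R_B + V_BE, so I_B = (20 − 0.7)/1000 kΩ = 0.0193 mA.
In the active region I_C = β·I_B = 200 × 0.0193 = 3.86 mA.
Collector loop: V_CE = V_CC − I_C·R_C = 20 − 3.86×1.5 = 14.2 V.
Since V_CE = 14.2 V > V_CE(sat) ≈ 0.2 V, the transistor is in the active region as assumed.

I_C ≈ 3.9 mA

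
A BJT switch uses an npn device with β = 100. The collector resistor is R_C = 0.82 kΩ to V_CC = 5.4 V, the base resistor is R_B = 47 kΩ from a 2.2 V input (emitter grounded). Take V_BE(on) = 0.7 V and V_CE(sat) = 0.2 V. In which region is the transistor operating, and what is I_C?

active; I_C ≈ 3.2 mA

Assume active. Base-emitter loop: I_B = (V_BB − V_BE)/R_B = (2.2 − 0.7)/47 = 0.0319 mA.
I_C = β·I_B = 100×0.0319 = 3.19 mA.
V_CE = V_CC − I_C·R_C = 5.4 − 3.19×0.82 = 2.78 V > V_CE(sat), so the active-region assumption holds.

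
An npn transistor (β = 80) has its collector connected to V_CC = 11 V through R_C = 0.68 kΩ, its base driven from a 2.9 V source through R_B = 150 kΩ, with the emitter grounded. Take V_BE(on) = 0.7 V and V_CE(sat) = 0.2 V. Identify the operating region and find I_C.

active; I_C ≈ 1.2 mA

Assume active. Base-emitter loop: I_B = (V_BB − V_BE)/R_B = (2.9 − 0.7)/150 = 0.0147 mA.
I_C = β·I_B = 80×0.0147 = 1.17 mA.
V_CE = V_CC − I_C·R_C = 11 − 1.17×0.68 = 10.2 V > V_CE(sat), so the active-region assumption holds.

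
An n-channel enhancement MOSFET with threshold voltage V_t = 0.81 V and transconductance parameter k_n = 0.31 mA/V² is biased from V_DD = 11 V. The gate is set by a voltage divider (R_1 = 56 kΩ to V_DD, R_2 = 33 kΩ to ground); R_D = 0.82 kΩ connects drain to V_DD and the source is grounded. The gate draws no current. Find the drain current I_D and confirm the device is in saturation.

V_G = V_DD·R_2/(R_1+R_2) = 11×33/89 = 4.08 V. With the source grounded, V_GS = V_G = 4.08 V.
Assume saturation: I_D = (k_n/2)(V_GS − V_t)² = (0.31/2)×(4.08 − 0.81)² = 0.155×3.27² = 1.66 mA.
V_DS = V_DD − I_D·R_D = 11 − 1.66×0.82 = 9.64 V.
Saturation requires V_DS ≥ V_GS − V_t = 3.27 V; 9.64 ≥ 3.27 ✓.

I_D ≈ 1.7 mA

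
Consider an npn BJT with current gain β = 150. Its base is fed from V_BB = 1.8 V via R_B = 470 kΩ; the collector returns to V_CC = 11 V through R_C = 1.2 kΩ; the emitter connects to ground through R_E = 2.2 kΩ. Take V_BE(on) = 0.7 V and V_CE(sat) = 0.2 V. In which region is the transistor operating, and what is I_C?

Assume active. Base-emitter loop: I_B = (V_BB − V_BE)/(R_B + (β+1)R_E) = (1.8 − 0.7)/(470 + 151×2.2) = 0.00137 mA.
I_C = β·I_B = 150×0.00137 = 0.206 mA.
V_CE = V_CC − I_C·R_C − I_E·R_E = 11 − 0.206×1.2 − 0.207×2.2 = 10.3 V > V_CE(sat), so the active-region assumption holds.

active; I_C ≈ 0.21 mA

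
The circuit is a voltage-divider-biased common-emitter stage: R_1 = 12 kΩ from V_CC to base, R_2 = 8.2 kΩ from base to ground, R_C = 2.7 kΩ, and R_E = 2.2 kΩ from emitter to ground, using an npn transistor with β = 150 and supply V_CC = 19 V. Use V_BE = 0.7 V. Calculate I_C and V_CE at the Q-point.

Thevenize the base divider: V_Th = V_CC·R_2/(R_1+R_2) = 19×8.2/20.2 = 7.71 V, R_Th = R_1‖R_2 = 4.87 kΩ.
Base-emitter loop: V_Th = I_B·R_Th + V_BE + (β+1)I_B·R_E, so I_B = (7.71 − 0.7) / (4.87 + 151×2.2) = 0.0208 mA.
I_C = β·I_B = 150×0.0208 = 3.12 mA, and I_E = (β+1)I_B = 3.14 mA.
V_CE = V_CC − I_C·R_C − I_E·R_E = 19 − 3.12×2.7 − 3.14×2.2 = 3.66 V.
V_CE = 3.66 V > 0.2 V confirms active-region operation.

I_C ≈ 3.1 mA, V_CE ≈ 3.7 V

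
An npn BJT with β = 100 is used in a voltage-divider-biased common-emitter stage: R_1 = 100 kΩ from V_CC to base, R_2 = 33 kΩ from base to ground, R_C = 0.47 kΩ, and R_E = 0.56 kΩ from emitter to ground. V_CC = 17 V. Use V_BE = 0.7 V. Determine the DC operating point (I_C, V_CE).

Thevenize the base divider: V_Th = V_CC·R_2/(R_1+R_2) = 17×33/133 = 4.22 V, R_Th = R_1‖R_2 = 24.8 kΩ.
Base-emitter loop: V_Th = I_B·R_Th + V_BE + (β+1)I_B·R_E, so I_B = (4.22 − 0.7) / (24.8 + 101×0.56) = 0.0432 mA.
I_C = β·I_B = 100×0.0432 = 4.32 mA, and I_E = (β+1)I_B = 4.37 mA.
V_CE = V_CC − I_C·R_C − I_E·R_E = 17 − 4.32×0.47 − 4.37×0.56 = 12.5 V.
V_CE = 12.5 V > 0.2 V confirms active-region operation.

I_C ≈ 4.3 mA, V_CE ≈ 13 V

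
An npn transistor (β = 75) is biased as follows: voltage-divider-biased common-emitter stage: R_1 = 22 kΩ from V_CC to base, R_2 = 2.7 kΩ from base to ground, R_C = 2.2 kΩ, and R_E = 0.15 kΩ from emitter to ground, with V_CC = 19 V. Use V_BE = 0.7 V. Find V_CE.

Thevenize the base divider: V_Th = V_CC·R_2/(R_1+R_2) = 19×2.7/24.7 = 2.08 V, R_Th = R_1‖R_2 = 2.4 kΩ.
Base-emitter loop: V_Th = I_B·R_Th + V_BE + (β+1)I_B·R_E, so I_B = (2.08 − 0.7) / (2.4 + 76×0.15) = 0.0997 mA.
I_C = β·I_B = 75×0.0997 = 7.48 mA, and I_E = (β+1)I_B = 7.58 mA.
V_CE = V_CC − I_C·R_C − I_E·R_E = 19 − 7.48×2.2 − 7.58×0.15 = 1.41 V.
V_CE = 1.41 V > 0.2 V confirms active-region operation.

V_CE ≈ 1.4 V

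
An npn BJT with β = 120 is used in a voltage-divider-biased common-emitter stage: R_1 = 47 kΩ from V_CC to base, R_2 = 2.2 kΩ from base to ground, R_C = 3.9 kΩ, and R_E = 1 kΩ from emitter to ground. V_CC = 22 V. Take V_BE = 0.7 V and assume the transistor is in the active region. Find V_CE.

Thevenize the base divider: V_Th = V_CC·R_2/(R_1+R_2) = 22×2.2/49.2 = 0.984 V, R_Th = R_1‖R_2 = 2.1 kΩ.
Base-emitter loop: V_Th = I_B·R_Th + V_BE + (β+1)I_B·R_E, so I_B = (0.984 − 0.7) / (2.1 + 121×1) = 0.0023 mA.
I_C = β·I_B = 120×0.0023 = 0.277 mA, and I_E = (β+1)I_B = 0.279 mA.
V_CE = V_CC − I_C·R_C − I_E·R_E = 22 − 0.277×3.9 − 0.279×1 = 20.6 V.
V_CE = 20.6 V > 0.2 V confirms active-region operation.

V_CE ≈ 21 V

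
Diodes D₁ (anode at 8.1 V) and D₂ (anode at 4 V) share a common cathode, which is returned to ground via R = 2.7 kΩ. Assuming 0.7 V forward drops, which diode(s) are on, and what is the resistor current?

Only D₁ conducts; I_R ≈ 2.7 mA

Assume both conduct. Then node N would need to be at both 8.1−0.7 = 7.4 V and 4−0.7 = 3.3 V, which is impossible.
Assume only D₁ conducts: V_N = 8.1 − 0.7 = 7.4 V, so I_R = 7.4/2.7 = 2.74 mA.
Check D₂: its anode-to-cathode voltage is 4 − 7.4 = -3.4 V < 0.7 V, so it is off. The assumption is consistent.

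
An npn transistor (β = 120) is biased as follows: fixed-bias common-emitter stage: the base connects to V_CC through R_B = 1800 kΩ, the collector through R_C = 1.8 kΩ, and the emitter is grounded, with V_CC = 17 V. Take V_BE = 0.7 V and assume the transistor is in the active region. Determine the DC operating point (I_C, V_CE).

I_C ≈ 1.1 mA, V_CE ≈ 15 V

Base loop: V_CC = I_B·R_B + V_BE, so I_B = (17 − 0.7)/1800 kΩ = 0.00906 mA.
In the active region I_C = β·I_B = 120 × 0.00906 = 1.09 mA.
Collector loop: V_CE = V_CC − I_C·R_C = 17 − 1.09×1.8 = 15 V.
Since V_CE = 15 V > V_CE(sat) ≈ 0.2 V, the transistor is in the active region as assumed.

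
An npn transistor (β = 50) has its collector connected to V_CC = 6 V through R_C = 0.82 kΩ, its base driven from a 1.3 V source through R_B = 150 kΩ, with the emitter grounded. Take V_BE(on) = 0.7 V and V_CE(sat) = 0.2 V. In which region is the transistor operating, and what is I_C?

active; I_C ≈ 0.2 mA

Assume active. Base-emitter loop: I_B = (V_BB − V_BE)/R_B = (1.3 − 0.7)/150 = 0.004 mA.
I_C = β·I_B = 50×0.004 = 0.2 mA.
V_CE = V_CC − I_C·R_C = 6 − 0.2×0.82 = 5.84 V > V_CE(sat), so the active-region assumption holds.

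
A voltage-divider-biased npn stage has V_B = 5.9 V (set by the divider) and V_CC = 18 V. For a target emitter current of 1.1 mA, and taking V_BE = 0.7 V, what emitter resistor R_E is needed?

V_E = V_B − V_BE = 5.9 − 0.7 = 5.2 V.
R_E = V_E / I_E = 5.2 / 1.1 = 4.73 kΩ.

R_E ≈ 4.7 kΩ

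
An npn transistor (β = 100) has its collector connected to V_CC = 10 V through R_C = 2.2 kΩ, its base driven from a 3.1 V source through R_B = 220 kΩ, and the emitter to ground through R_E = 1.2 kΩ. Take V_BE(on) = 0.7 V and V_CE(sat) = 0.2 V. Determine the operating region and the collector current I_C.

active; I_C ≈ 0.7 mA

Assume active. Base-emitter loop: I_B = (V_BB − V_BE)/(R_B + (β+1)R_E) = (3.1 − 0.7)/(220 + 101×1.2) = 0.00703 mA.
I_C = β·I_B = 100×0.00703 = 0.703 mA.
V_CE = V_CC − I_C·R_C − I_E·R_E = 10 − 0.703×2.2 − 0.71×1.2 = 7.6 V > V_CE(sat), so the active-region assumption holds.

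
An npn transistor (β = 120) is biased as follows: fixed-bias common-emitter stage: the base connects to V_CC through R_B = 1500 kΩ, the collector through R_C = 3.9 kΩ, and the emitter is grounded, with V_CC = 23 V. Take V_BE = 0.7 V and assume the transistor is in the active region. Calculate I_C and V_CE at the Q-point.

I_C ≈ 1.8 mA, V_CE ≈ 16 V

Base loop: V_CC = I_B·R_B + V_BE, so I_B = (23 − 0.7)/1500 kΩ = 0.0149 mA.
In the active region I_C = β·I_B = 120 × 0.0149 = 1.78 mA.
Collector loop: V_CE = V_CC − I_C·R_C = 23 − 1.78×3.9 = 16 V.
Since V_CE = 16 V > V_CE(sat) ≈ 0.2 V, the transistor is in the active region as assumed.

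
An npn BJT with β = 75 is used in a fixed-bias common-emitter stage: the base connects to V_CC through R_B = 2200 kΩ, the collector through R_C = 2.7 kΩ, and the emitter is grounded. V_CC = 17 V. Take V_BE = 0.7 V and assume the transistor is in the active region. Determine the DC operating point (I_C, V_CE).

I_C ≈ 0.56 mA, V_CE ≈ 15 V

Base loop: V_CC = I_B·R_B + V_BE, so I_B = (17 − 0.7)/2200 kΩ = 0.00741 mA.
In the active region I_C = β·I_B = 75 × 0.00741 = 0.556 mA.
Collector loop: V_CE = V_CC − I_C·R_C = 17 − 0.556×2.7 = 15.5 V.
Since V_CE = 15.5 V > V_CE(sat) ≈ 0.2 V, the transistor is in the active region as assumed.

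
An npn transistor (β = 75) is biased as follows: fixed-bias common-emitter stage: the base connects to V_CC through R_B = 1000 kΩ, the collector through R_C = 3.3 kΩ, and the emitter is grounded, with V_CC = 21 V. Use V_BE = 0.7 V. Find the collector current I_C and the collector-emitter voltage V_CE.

I_C ≈ 1.5 mA, V_CE ≈ 16 V

Base loop: V_CC = I_B·R_B + V_BE, so I_B = (21 − 0.7)/1000 kΩ = 0.0203 mA.
In the active region I_C = β·I_B = 75 × 0.0203 = 1.52 mA.
Collector loop: V_CE = V_CC − I_C·R_C = 21 − 1.52×3.3 = 16 V.
Since V_CE = 16 V > V_CE(sat) ≈ 0.2 V, the transistor is in the active region as assumed.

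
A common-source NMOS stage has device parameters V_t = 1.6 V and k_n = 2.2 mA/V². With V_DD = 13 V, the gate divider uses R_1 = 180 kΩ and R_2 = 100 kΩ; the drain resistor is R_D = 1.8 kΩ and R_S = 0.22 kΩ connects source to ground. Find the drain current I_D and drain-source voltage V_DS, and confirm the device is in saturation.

I_D ≈ 4.6 mA, V_DS ≈ 3.8 V

V_G = V_DD·R_2/(R_1+R_2) = 13×100/280 = 4.64 V.
Assume saturation: I_D = (k_n/2)(V_GS − V_t)² with V_GS = V_G − I_D·R_S = 4.64 − 0.22·I_D.
Substituting gives 0.0532·I_D² − 2.47·I_D + 10.2 = 0, with roots I_D = 4.57 or 41.9 mA.
The root I_D = 41.9 mA gives V_GS = -4.57 V ≤ V_t, so take I_D = 4.57 mA.
Then V_GS = 3.64 V and V_DS = V_DD − I_D(R_D+R_S) = 13 − 4.57×2.02 = 3.77 V.
Saturation requires V_DS ≥ V_GS − V_t = 2.04 V; 3.77 ≥ 2.04 ✓.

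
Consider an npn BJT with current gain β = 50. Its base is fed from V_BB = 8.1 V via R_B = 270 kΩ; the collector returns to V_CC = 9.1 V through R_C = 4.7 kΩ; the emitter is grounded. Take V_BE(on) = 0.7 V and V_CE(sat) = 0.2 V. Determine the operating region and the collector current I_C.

Assume active. Base-emitter loop: I_B = (V_BB − V_BE)/R_B = (8.1 − 0.7)/270 = 0.0274 mA.
I_C = β·I_B = 50×0.0274 = 1.37 mA.
V_CE = V_CC − I_C·R_C = 9.1 − 1.37×4.7 = 2.66 V > V_CE(sat), so the active-region assumption holds.

active; I_C ≈ 1.4 mA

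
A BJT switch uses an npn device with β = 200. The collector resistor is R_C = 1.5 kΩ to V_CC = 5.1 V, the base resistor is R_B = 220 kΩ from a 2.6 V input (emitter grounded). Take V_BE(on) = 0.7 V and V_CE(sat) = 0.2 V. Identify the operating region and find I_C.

Assume active. Base-emitter loop: I_B = (V_BB − V_BE)/R_B = (2.6 − 0.7)/220 = 0.00864 mA.
I_C = β·I_B = 200×0.00864 = 1.73 mA.
V_CE = V_CC − I_C·R_C = 5.1 − 1.73×1.5 = 2.51 V > V_CE(sat), so the active-region assumption holds.

active; I_C ≈ 1.7 mA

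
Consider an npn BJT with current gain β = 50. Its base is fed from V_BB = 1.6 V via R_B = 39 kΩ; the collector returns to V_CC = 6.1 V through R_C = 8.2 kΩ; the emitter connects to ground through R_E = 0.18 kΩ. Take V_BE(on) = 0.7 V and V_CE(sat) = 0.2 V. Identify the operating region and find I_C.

saturation; I_C ≈ 0.7 mA

Assume active: I_B = (1.6 − 0.7)/(39 + 51×0.18) = 0.0187 mA, I_C = β·I_B = 0.934 mA.
Then V_CE = 6.1 − 0.934×8.2 − 0.953×0.18 = -1.73 V < 0.2 V — the active assumption fails.
Re-solve with V_CE = 0.2 V. KCL at the emitter: V_E/R_E = (V_BB−0.7−V_E)/R_B + (V_CC−0.2−V_E)/R_C, giving V_E = 0.13 V.
I_C = (V_CC − 0.2 − V_E)/R_C = (5.9 − 0.13)/8.2 = 0.704 mA.
Check: I_B = (0.9 − 0.13)/39 = 0.0197 mA, and β·I_B = 0.987 mA > I_C, confirming saturation.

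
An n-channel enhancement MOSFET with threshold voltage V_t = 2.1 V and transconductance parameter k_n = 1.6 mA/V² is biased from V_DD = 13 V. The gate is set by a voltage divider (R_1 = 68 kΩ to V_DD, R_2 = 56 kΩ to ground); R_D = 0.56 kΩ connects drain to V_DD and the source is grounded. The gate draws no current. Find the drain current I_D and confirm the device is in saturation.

V_G = V_DD·R_2/(R_1+R_2) = 13×56/124 = 5.87 V. With the source grounded, V_GS = V_G = 5.87 V.
Assume saturation: I_D = (k_n/2)(V_GS − V_t)² = (1.6/2)×(5.87 − 2.1)² = 0.8×3.77² = 11.4 mA.
V_DS = V_DD − I_D·R_D = 13 − 11.4×0.56 = 6.63 V.
Saturation requires V_DS ≥ V_GS − V_t = 3.77 V; 6.63 ≥ 3.77 ✓.

I_D ≈ 11 mA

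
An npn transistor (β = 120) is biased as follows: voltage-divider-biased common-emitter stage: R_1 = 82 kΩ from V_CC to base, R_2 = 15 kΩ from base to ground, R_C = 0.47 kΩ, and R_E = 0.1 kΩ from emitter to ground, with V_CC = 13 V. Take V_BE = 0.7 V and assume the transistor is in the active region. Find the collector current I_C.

Thevenize the base divider: V_Th = V_CC·R_2/(R_1+R_2) = 13×15/97 = 2.01 V, R_Th = R_1‖R_2 = 12.7 kΩ.
Base-emitter loop: V_Th = I_B·R_Th + V_BE + (β+1)I_B·R_E, so I_B = (2.01 − 0.7) / (12.7 + 121×0.1) = 0.0529 mA.
I_C = β·I_B = 120×0.0529 = 6.35 mA, and I_E = (β+1)I_B = 6.4 mA.
V_CE = V_CC − I_C·R_C − I_E·R_E = 13 − 6.35×0.47 − 6.4×0.1 = 9.38 V.
V_CE = 9.38 V > 0.2 V confirms active-region operation.

I_C ≈ 6.3 mA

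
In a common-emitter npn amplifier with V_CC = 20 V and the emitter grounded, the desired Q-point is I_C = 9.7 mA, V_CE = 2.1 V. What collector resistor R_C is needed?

R_C ≈ 1.8 kΩ

Collector loop: V_CC = I_C·R_C + V_CE.
R_C = (V_CC − V_CE)/I_C = (20 − 2.1)/9.7 = 1.85 kΩ.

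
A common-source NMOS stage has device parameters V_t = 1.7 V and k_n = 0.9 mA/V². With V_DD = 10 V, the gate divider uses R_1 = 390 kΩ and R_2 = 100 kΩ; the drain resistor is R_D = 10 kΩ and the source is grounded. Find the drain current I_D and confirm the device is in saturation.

V_G = V_DD·R_2/(R_1+R_2) = 10×100/490 = 2.04 V. With the source grounded, V_GS = V_G = 2.04 V.
Assume saturation: I_D = (k_n/2)(V_GS − V_t)² = (0.9/2)×(2.04 − 1.7)² = 0.45×0.341² = 0.0523 mA.
V_DS = V_DD − I_D·R_D = 10 − 0.0523×10 = 9.48 V.
Saturation requires V_DS ≥ V_GS − V_t = 0.341 V; 9.48 ≥ 0.341 ✓.

I_D ≈ 0.052 mA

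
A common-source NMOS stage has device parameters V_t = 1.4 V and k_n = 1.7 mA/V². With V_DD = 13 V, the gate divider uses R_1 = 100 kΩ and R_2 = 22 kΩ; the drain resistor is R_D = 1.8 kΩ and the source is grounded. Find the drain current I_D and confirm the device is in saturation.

I_D ≈ 0.76 mA

V_G = V_DD·R_2/(R_1+R_2) = 13×22/122 = 2.34 V. With the source grounded, V_GS = V_G = 2.34 V.
Assume saturation: I_D = (k_n/2)(V_GS − V_t)² = (1.7/2)×(2.34 − 1.4)² = 0.85×0.944² = 0.758 mA.
V_DS = V_DD − I_D·R_D = 13 − 0.758×1.8 = 11.6 V.
Saturation requires V_DS ≥ V_GS − V_t = 0.944 V; 11.6 ≥ 0.944 ✓.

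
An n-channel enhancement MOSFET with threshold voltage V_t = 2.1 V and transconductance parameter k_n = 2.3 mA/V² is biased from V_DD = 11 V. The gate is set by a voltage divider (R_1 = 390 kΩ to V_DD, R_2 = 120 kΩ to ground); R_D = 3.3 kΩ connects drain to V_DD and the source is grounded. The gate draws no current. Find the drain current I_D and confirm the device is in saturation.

V_G = V_DD·R_2/(R_1+R_2) = 11×120/510 = 2.59 V. With the source grounded, V_GS = V_G = 2.59 V.
Assume saturation: I_D = (k_n/2)(V_GS − V_t)² = (2.3/2)×(2.59 − 2.1)² = 1.15×0.488² = 0.274 mA.
V_DS = V_DD − I_D·R_D = 11 − 0.274×3.3 = 10.1 V.
Saturation requires V_DS ≥ V_GS − V_t = 0.488 V; 10.1 ≥ 0.488 ✓.

I_D ≈ 0.27 mA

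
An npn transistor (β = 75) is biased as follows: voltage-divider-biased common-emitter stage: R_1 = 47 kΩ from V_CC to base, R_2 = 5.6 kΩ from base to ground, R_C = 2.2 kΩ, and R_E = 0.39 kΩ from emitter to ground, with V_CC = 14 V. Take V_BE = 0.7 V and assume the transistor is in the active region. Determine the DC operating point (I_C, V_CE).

I_C ≈ 1.7 mA, V_CE ≈ 9.6 V

Thevenize the base divider: V_Th = V_CC·R_2/(R_1+R_2) = 14×5.6/52.6 = 1.49 V, R_Th = R_1‖R_2 = 5 kΩ.
Base-emitter loop: V_Th = I_B·R_Th + V_BE + (β+1)I_B·R_E, so I_B = (1.49 − 0.7) / (5 + 76×0.39) = 0.0228 mA.
I_C = β·I_B = 75×0.0228 = 1.71 mA, and I_E = (β+1)I_B = 1.73 mA.
V_CE = V_CC − I_C·R_C − I_E·R_E = 14 − 1.71×2.2 − 1.73×0.39 = 9.56 V.
V_CE = 9.56 V > 0.2 V confirms active-region operation.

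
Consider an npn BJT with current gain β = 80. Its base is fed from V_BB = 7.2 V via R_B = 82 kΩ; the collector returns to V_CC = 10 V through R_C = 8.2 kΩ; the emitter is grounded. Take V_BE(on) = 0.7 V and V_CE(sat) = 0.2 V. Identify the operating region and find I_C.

Assume active: I_B = (7.2 − 0.7)/82 = 0.0793 mA, giving I_C = β·I_B = 6.34 mA.
But then V_CE = 10 − 6.34×8.2 = -42 V < V_CE(sat) = 0.2 V — impossible in the active region.
So the transistor is saturated. With V_CE = 0.2 V, I_C = (V_CC − 0.2)/R_C = 9.8/8.2 = 1.2 mA.
Check: β·I_B = 6.34 mA > I_C = 1.2 mA, confirming saturation.

saturation; I_C ≈ 1.2 mA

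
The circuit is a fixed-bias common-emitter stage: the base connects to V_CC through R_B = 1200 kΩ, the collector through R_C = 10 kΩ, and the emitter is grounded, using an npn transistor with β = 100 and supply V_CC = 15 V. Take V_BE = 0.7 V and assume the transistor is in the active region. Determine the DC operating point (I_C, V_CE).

I_C ≈ 1.2 mA, V_CE ≈ 3.1 V

Base loop: V_CC = I_B·R_B + V_BE, so I_B = (15 − 0.7)/1200 kΩ = 0.0119 mA.
In the active region I_C = β·I_B = 100 × 0.0119 = 1.19 mA.
Collector loop: V_CE = V_CC − I_C·R_C = 15 − 1.19×10 = 3.08 V.
Since V_CE = 3.08 V > V_CE(sat) ≈ 0.2 V, the transistor is in the active region as assumed.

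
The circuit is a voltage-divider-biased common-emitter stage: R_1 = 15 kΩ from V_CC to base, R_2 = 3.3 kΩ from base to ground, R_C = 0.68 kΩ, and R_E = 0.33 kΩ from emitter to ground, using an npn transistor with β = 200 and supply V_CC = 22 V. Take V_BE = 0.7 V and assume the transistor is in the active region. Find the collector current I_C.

Thevenize the base divider: V_Th = V_CC·R_2/(R_1+R_2) = 22×3.3/18.3 = 3.97 V, R_Th = R_1‖R_2 = 2.7 kΩ.
Base-emitter loop: V_Th = I_B·R_Th + V_BE + (β+1)I_B·R_E, so I_B = (3.97 − 0.7) / (2.7 + 201×0.33) = 0.0473 mA.
I_C = β·I_B = 200×0.0473 = 9.47 mA, and I_E = (β+1)I_B = 9.51 mA.
V_CE = V_CC − I_C·R_C − I_E·R_E = 22 − 9.47×0.68 − 9.51×0.33 = 12.4 V.
V_CE = 12.4 V > 0.2 V confirms active-region operation.

I_C ≈ 9.5 mA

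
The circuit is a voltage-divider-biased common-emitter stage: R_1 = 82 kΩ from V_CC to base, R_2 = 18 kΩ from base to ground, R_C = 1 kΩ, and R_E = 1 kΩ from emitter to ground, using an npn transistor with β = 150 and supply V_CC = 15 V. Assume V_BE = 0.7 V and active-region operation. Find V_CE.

V_CE ≈ 11 V

Thevenize the base divider: V_Th = V_CC·R_2/(R_1+R_2) = 15×18/100 = 2.7 V, R_Th = R_1‖R_2 = 14.8 kΩ.
Base-emitter loop: V_Th = I_B·R_Th + V_BE + (β+1)I_B·R_E, so I_B = (2.7 − 0.7) / (14.8 + 151×1) = 0.0121 mA.
I_C = β·I_B = 150×0.0121 = 1.81 mA, and I_E = (β+1)I_B = 1.82 mA.
V_CE = V_CC − I_C·R_C − I_E·R_E = 15 − 1.81×1 − 1.82×1 = 11.4 V.
V_CE = 11.4 V > 0.2 V confirms active-region operation.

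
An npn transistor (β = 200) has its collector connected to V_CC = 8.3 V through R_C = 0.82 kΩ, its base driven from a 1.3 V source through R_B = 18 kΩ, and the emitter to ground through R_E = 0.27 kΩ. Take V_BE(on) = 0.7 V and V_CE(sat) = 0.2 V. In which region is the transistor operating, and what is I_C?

Assume active. Base-emitter loop: I_B = (V_BB − V_BE)/(R_B + (β+1)R_E) = (1.3 − 0.7)/(18 + 201×0.27) = 0.0083 mA.
I_C = β·I_B = 200×0.0083 = 1.66 mA.
V_CE = V_CC − I_C·R_C − I_E·R_E = 8.3 − 1.66×0.82 − 1.67×0.27 = 6.49 V > V_CE(sat), so the active-region assumption holds.

active; I_C ≈ 1.7 mA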